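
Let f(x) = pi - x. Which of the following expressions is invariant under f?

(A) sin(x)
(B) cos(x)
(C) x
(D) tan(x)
A

For f(x) = pi - x:
sin(pi - x) = sin(x), so sine is invariant under this transformation.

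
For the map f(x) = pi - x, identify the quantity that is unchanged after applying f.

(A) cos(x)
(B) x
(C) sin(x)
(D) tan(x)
C

For f(x) = pi - x:
sin(pi - x) = sin(x), so sine is invariant under this transformation.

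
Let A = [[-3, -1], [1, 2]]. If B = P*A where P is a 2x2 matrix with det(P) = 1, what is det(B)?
-5

By the multiplicative property of determinants, det(B) = det(P*A) = det(P) * det(A) = det(A),
so the determinant is invariant under multiplication by any determinant-1 matrix; we just need det(A).

det(A) = (-3)(2) - (-1)(1) = -6 - (-1) = -5

Therefore det(B) = 1 * (-5) = -5.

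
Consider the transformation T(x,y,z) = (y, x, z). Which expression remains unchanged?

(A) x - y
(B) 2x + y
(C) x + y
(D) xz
C

Apply T(x,y,z) = (y, x, z) to each option, i.e. replace (x, y, z) by the transformed coordinates.
Substitute the transformed coordinates into each option and compare with the original:
(A) x - y  ->  (y) - (x) = -x + y   [differs from x - y: not invariant]
(B) 2x + y  ->  2(y) + (x) = x + 2y   [differs from 2x + y: not invariant]
(C) x + y  ->  (y) + (x) = x + y   [equals x + y: invariant]
(D) xz  ->  (y)(z) = yz   [differs from xz: not invariant]

Only option (C), x + y, is unchanged by the transformation.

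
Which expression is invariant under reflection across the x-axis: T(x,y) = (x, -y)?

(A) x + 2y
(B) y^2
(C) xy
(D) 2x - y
B

The map is reflection across the x-axis: T(x,y) = (x, -y).
Substitute the transformed coordinates into each option and compare with the original:
(A) x + 2y  ->  (x) + 2(-y) = x - 2y   [differs from x + 2y: not invariant]
(B) y^2  ->  (-y)^2 = y^2   [equals y^2: invariant]
(C) xy  ->  (x)(-y) = -xy   [differs from xy: not invariant]
(D) 2x - y  ->  2(x) - (-y) = 2x + y   [differs from 2x - y: not invariant]

Only option (B), y^2, is unchanged by the transformation.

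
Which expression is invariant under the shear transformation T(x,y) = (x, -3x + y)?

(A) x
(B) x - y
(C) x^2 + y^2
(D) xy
A

Under the shear T(x,y) = (x, -3x + y):
Substitute the transformed coordinates into each option and compare with the original:
(A) x  ->  (x) = x   [equals x: invariant]
(B) x - y  ->  (x) - (-3x + y) = 4x - y   [differs from x - y: not invariant]
(C) x^2 + y^2  ->  (x)^2 + (-3x + y)^2 = 10x^2 - 6xy + y^2   [differs from x^2 + y^2: not invariant]
(D) xy  ->  (x)(-3x + y) = -3x^2 + xy   [differs from xy: not invariant]

Only option (A), x, is unchanged by the transformation.
A vertical shear moves points parallel to the y-axis, so the x-coordinate (and any function of x alone) is unchanged.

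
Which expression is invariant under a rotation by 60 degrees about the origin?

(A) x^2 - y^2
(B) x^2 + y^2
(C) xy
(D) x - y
B

A rotation by 60 degrees sends (x, y) to (x/2 - sqrt(3)y/2, sqrt(3)x/2 + y/2).
Substitute the transformed coordinates into each option and compare with the original:
(A) x^2 - y^2  ->  (x/2 - sqrt(3)y/2)^2 - (sqrt(3)x/2 + y/2)^2 = -x^2/2 - sqrt(3)xy + y^2/2   [differs from x^2 - y^2: not invariant]
(B) x^2 + y^2  ->  (x/2 - sqrt(3)y/2)^2 + (sqrt(3)x/2 + y/2)^2 = x^2 + y^2   [equals x^2 + y^2: invariant]
(C) xy  ->  (x/2 - sqrt(3)y/2)(sqrt(3)x/2 + y/2) = sqrt(3)x^2/4 - xy/2 - sqrt(3)y^2/4   [differs from xy: not invariant]
(D) x - y  ->  (x/2 - sqrt(3)y/2) - (sqrt(3)x/2 + y/2) = -sqrt(3)x/2 + x/2 - sqrt(3)y/2 - y/2   [differs from x - y: not invariant]

Only option (B), x^2 + y^2, is unchanged by the transformation.
Geometrically, x^2 + y^2 is the squared distance from the origin, which every rotation about the origin preserves.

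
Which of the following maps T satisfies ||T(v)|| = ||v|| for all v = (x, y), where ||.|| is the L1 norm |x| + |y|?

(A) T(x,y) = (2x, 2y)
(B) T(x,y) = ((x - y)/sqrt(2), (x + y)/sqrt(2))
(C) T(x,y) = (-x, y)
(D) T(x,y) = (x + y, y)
C

A transformation preserves a norm if ||T(v)|| = ||v|| for every v; a single vector where the norm changes rules an option out.

(A) T(x,y) = (2x, 2y): v = (1, 0) has norm |1| + |0| = 1, but T(v) = (2, 0) has norm 2 -- not preserved.
(B) T(x,y) = ((x - y)/sqrt(2), (x + y)/sqrt(2)): v = (1, 0) has norm |1| + |0| = 1, but T(v) = (sqrt(2)/2, sqrt(2)/2) has norm sqrt(2) -- not preserved.
(C) T(x,y) = (-x, y): preserves the norm -- it only permutes the coordinates and/or flips signs, which leaves |x| + |y| unchanged.
(D) T(x,y) = (x + y, y): v = (0, 1) has norm |0| + |1| = 1, but T(v) = (1, 1) has norm 2 -- not preserved.

Therefore the answer is (C).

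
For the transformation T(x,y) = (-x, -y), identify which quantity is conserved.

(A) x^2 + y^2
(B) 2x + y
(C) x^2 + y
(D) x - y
A

An expression E(x,y) is invariant under T if E(T(x,y)) = E(x,y). Here T(x,y) = (-x, -y).
Substitute the transformed coordinates into each option and compare with the original:
(A) x^2 + y^2  ->  (-x)^2 + (-y)^2 = x^2 + y^2   [equals x^2 + y^2: invariant]
(B) 2x + y  ->  2(-x) + (-y) = -2x - y   [differs from 2x + y: not invariant]
(C) x^2 + y  ->  (-x)^2 + (-y) = x^2 - y   [differs from x^2 + y: not invariant]
(D) x - y  ->  (-x) - (-y) = -x + y   [differs from x - y: not invariant]

Only option (A), x^2 + y^2, is unchanged by the transformation.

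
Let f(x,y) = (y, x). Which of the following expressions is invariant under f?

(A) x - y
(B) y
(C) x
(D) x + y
D

For f(x,y) = (y, x):
After applying f: x' = y, y' = x. So x' + y' = y + x = x + y.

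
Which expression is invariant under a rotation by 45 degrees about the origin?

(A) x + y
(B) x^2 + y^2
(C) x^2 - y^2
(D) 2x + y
B

A rotation by 45 degrees sends (x, y) to (sqrt(2)x/2 - sqrt(2)y/2, sqrt(2)x/2 + sqrt(2)y/2).
Substitute the transformed coordinates into each option and compare with the original:
(A) x + y  ->  (sqrt(2)x/2 - sqrt(2)y/2) + (sqrt(2)x/2 + sqrt(2)y/2) = sqrt(2)x   [differs from x + y: not invariant]
(B) x^2 + y^2  ->  (sqrt(2)x/2 - sqrt(2)y/2)^2 + (sqrt(2)x/2 + sqrt(2)y/2)^2 = x^2 + y^2   [equals x^2 + y^2: invariant]
(C) x^2 - y^2  ->  (sqrt(2)x/2 - sqrt(2)y/2)^2 - (sqrt(2)x/2 + sqrt(2)y/2)^2 = -2xy   [differs from x^2 - y^2: not invariant]
(D) 2x + y  ->  2(sqrt(2)x/2 - sqrt(2)y/2) + (sqrt(2)x/2 + sqrt(2)y/2) = 3sqrt(2)x/2 - sqrt(2)y/2   [differs from 2x + y: not invariant]

Only option (B), x^2 + y^2, is unchanged by the transformation.
Geometrically, x^2 + y^2 is the squared distance from the origin, which every rotation about the origin preserves.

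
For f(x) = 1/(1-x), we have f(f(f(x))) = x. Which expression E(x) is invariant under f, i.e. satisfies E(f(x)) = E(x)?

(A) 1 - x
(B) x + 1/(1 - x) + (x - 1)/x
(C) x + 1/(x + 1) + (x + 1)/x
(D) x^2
B

Replace x by f(x) = 1/(1 - x) in each option and simplify. As a quick numerical cross-check, also compare E(5) with E(f(5)) = E(-1/4).

(A) 1 - x  ->  1 - (1/(1 - x)) = x/(x - 1); check: E(5) = -4 but E(-1/4) = 5/4.   [not invariant]
(B) x + 1/(1 - x) + (x - 1)/x  ->  (1/(1 - x)) + 1/(1 - (1/(1 - x))) + ((1/(1 - x)) - 1)/(1/(1 - x)), which simplifies back to x + 1/(1 - x) + (x - 1)/x; check: E(5) = 111/20, E(-1/4) = 111/20.   [invariant]
(C) x + 1/(x + 1) + (x + 1)/x  ->  (1/(1 - x)) + 1/((1/(1 - x)) + 1) + ((1/(1 - x)) + 1)/(1/(1 - x)) = (-x^3 + 6x^2 - 11x + 7)/(x^2 - 3x + 2); check: E(5) = 191/30 but E(-1/4) = -23/12.   [not invariant]
(D) x^2  ->  (1/(1 - x))^2 = (x - 1)^(-2); check: E(5) = 25 but E(-1/4) = 1/16.   [not invariant]

Only (B) is unchanged. Indeed f(f(x)) = 1/(1 - 1/(1-x)) = (1-x)/(-x) = (x-1)/x, so E(x) = x + f(x) + f(f(x)) is the sum over the whole 3-cycle; applying f just permutes the three terms cyclically (x -> f(x) -> f(f(x)) -> x), leaving the sum unchanged.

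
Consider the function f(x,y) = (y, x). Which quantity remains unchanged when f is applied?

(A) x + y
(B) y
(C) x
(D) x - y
A

For f(x,y) = (y, x):
After applying f: x' = y, y' = x. So x' + y' = y + x = x + y.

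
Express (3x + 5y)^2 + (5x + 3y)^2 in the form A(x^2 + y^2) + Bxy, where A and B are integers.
34(x^2 + y^2) + 60xy

Expanding: (3x + 5y)^2 = 9x^2 + 30xy + 25y^2
(5x + 3y)^2 = 25x^2 + 30xy + 9y^2
Sum = (9+25)(x^2+y^2) + 60xy = 34(x^2 + y^2) + 60xy
This is symmetric in x and y.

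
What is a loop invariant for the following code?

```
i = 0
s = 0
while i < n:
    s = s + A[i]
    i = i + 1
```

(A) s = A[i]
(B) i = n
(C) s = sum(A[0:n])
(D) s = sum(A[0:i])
D

A loop invariant must hold before the first iteration and be re-established by every execution of the body.

(D) s = sum(A[0:i]): Initially i = 0 and s = 0 = sum of the empty slice A[0:0]. If s = sum(A[0:i]) holds at the top of an iteration, the body sets s to sum(A[0:i]) + A[i] = sum(A[0:i+1]) and then i to i+1, so s = sum(A[0:i]) holds again. At exit i = n, giving s = sum(A[0:n]).

The other options fail:
(A) s = A[i]: after the first iteration s = A[0] but i = 1, so s = A[i] compares s with the wrong element (and fails in general).
(B) i = n: false initially (i = 0); it is the exit condition, not an invariant.
(C) s = sum(A[0:n]): false before the loop (s = 0, not the full sum) -- it only becomes true at exit.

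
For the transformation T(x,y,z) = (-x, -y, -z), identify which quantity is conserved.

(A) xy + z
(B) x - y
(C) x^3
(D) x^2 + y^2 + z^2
D

Apply T(x,y,z) = (-x, -y, -z) to each option, i.e. replace (x, y, z) by the transformed coordinates.
Substitute the transformed coordinates into each option and compare with the original:
(A) xy + z  ->  (-x)(-y) + (-z) = xy - z   [differs from xy + z: not invariant]
(B) x - y  ->  (-x) - (-y) = -x + y   [differs from x - y: not invariant]
(C) x^3  ->  (-x)^3 = -x^3   [differs from x^3: not invariant]
(D) x^2 + y^2 + z^2  ->  (-x)^2 + (-y)^2 + (-z)^2 = x^2 + y^2 + z^2   [equals x^2 + y^2 + z^2: invariant]

Only option (D), x^2 + y^2 + z^2, is unchanged by the transformation.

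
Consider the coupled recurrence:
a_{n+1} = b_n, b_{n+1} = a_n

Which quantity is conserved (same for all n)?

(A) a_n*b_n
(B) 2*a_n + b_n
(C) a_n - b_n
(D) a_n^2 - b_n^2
A

Replace a_n by a_{n+1} = b_n and b_n by b_{n+1} = a_n in each option and simplify:
(A) a_n*b_n  ->  (b_n)*(a_n) = a_n*b_n   [conserved]
(B) 2*a_n + b_n  ->  2*(b_n) + (a_n) = a_n + 2*b_n   [not conserved]
(C) a_n - b_n  ->  (b_n) - (a_n) = -a_n + b_n   [not conserved]
(D) a_n^2 - b_n^2  ->  (b_n)^2 - (a_n)^2 = -a_n^2 + b_n^2   [not conserved]

Only (A) a_n*b_n returns to itself after one step, so it is the conserved quantity.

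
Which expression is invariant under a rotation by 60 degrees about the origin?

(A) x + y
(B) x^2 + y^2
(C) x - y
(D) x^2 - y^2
B

A rotation by 60 degrees sends (x, y) to (x/2 - sqrt(3)y/2, sqrt(3)x/2 + y/2).
Substitute the transformed coordinates into each option and compare with the original:
(A) x + y  ->  (x/2 - sqrt(3)y/2) + (sqrt(3)x/2 + y/2) = x/2 + sqrt(3)x/2 - sqrt(3)y/2 + y/2   [differs from x + y: not invariant]
(B) x^2 + y^2  ->  (x/2 - sqrt(3)y/2)^2 + (sqrt(3)x/2 + y/2)^2 = x^2 + y^2   [equals x^2 + y^2: invariant]
(C) x - y  ->  (x/2 - sqrt(3)y/2) - (sqrt(3)x/2 + y/2) = -sqrt(3)x/2 + x/2 - sqrt(3)y/2 - y/2   [differs from x - y: not invariant]
(D) x^2 - y^2  ->  (x/2 - sqrt(3)y/2)^2 - (sqrt(3)x/2 + y/2)^2 = -x^2/2 - sqrt(3)xy + y^2/2   [differs from x^2 - y^2: not invariant]

Only option (B), x^2 + y^2, is unchanged by the transformation.
Geometrically, x^2 + y^2 is the squared distance from the origin, which every rotation about the origin preserves.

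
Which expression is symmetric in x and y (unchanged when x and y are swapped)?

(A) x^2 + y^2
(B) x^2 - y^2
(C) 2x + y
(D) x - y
A

A symmetric expression is unchanged when the variables are permuted; here the transformation to test is the swap (x, y) -> (y, x).
Substitute the transformed coordinates into each option and compare with the original:
(A) x^2 + y^2  ->  (y)^2 + (x)^2 = x^2 + y^2   [equals x^2 + y^2: invariant]
(B) x^2 - y^2  ->  (y)^2 - (x)^2 = -x^2 + y^2   [differs from x^2 - y^2: not invariant]
(C) 2x + y  ->  2(y) + (x) = x + 2y   [differs from 2x + y: not invariant]
(D) x - y  ->  (y) - (x) = -x + y   [differs from x - y: not invariant]

Only option (A), x^2 + y^2, is unchanged by the transformation.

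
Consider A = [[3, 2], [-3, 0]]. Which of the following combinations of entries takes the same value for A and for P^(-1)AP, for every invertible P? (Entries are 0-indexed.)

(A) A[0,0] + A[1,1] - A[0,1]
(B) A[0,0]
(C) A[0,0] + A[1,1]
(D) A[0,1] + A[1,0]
C

A[0,0] + A[1,1] is the trace of A. By the cyclic property of the trace, tr(P^(-1)AP) = tr(APP^(-1)) = tr(A), so it is the same for every matrix similar to A.

The other combinations are not similarity invariants. For example, take P = [[1, 2], [0, 1]] (det P = 1), so P^(-1) = [[1, -2], [0, 1]] and
B = P^(-1)AP = [[9, 20], [-3, -6]].
Evaluating each option on A and on B:
(A) A[0,0] + A[1,1] - A[0,1]: 1 for A, -17 for B -> changes
(B) A[0,0]: 3 for A, 9 for B -> changes
(C) A[0,0] + A[1,1]: 3 for A, 3 for B -> unchanged
(D) A[0,1] + A[1,0]: -1 for A, 17 for B -> changes

Only (C) A[0,0] + A[1,1] = 3 survives (and it does so for every P, not just this one), so it is the invariant.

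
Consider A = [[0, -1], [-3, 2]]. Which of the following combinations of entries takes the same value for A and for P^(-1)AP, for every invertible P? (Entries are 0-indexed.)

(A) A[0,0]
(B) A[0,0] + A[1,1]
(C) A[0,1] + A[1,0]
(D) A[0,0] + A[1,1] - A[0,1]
B

A[0,0] + A[1,1] is the trace of A. By the cyclic property of the trace, tr(P^(-1)AP) = tr(APP^(-1)) = tr(A), so it is the same for every matrix similar to A.

The other combinations are not similarity invariants. For example, take P = [[1, -1], [0, 1]] (det P = 1), so P^(-1) = [[1, 1], [0, 1]] and
B = P^(-1)AP = [[-3, 4], [-3, 5]].
Evaluating each option on A and on B:
(A) A[0,0]: 0 for A, -3 for B -> changes
(B) A[0,0] + A[1,1]: 2 for A, 2 for B -> unchanged
(C) A[0,1] + A[1,0]: -4 for A, 1 for B -> changes
(D) A[0,0] + A[1,1] - A[0,1]: 3 for A, -2 for B -> changes

Only (B) A[0,0] + A[1,1] = 2 survives (and it does so for every P, not just this one), so it is the invariant.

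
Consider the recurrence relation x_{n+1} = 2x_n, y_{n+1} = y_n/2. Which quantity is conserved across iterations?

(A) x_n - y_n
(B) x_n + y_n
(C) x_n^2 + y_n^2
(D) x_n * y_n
D

For the recurrence x_{n+1} = 2x_n, y_{n+1} = y_n/2:

x_{n+1} * y_{n+1} = (2x_n) * (y_n/2) = x_n * y_n
The product is conserved.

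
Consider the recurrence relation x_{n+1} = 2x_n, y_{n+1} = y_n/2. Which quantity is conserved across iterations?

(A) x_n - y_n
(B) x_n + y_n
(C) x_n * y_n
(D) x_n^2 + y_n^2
C

For the recurrence x_{n+1} = 2x_n, y_{n+1} = y_n/2:

x_{n+1} * y_{n+1} = (2x_n) * (y_n/2) = x_n * y_n
The product is conserved.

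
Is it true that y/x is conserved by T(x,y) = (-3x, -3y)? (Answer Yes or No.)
Yes

Substitute T(x,y) = (-3x, -3y) into the expression and compare with the original.

Original: y/x
After applying T: (-3y)/(-3x) = y/x

This is identical to the original y/x, so the expression is invariant.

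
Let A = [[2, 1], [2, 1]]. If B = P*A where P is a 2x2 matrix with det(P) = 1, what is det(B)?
0

By the multiplicative property of determinants, det(B) = det(P*A) = det(P) * det(A) = det(A),
so the determinant is invariant under multiplication by any determinant-1 matrix; we just need det(A).

det(A) = (2)(1) - (1)(2) = 2 - 2 = 0

Therefore det(B) = 1 * 0 = 0.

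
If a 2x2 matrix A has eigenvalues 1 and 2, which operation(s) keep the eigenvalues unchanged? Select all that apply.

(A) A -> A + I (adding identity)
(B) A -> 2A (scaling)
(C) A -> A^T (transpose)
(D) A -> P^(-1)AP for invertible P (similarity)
C and D

Eigenvalues are preserved by:
1. Similarity transformations: A -> P^(-1)AP (same characteristic polynomial)
2. Transpose: A^T has the same eigenvalues as A

Eigenvalues are NOT preserved by:
- Adding identity: eigenvalues become 1+1, 2+1
- Scaling: eigenvalues become 2, 4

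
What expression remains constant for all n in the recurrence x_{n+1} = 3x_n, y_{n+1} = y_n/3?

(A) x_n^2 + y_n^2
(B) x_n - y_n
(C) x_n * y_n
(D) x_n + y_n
C

For the recurrence x_{n+1} = 3x_n, y_{n+1} = y_n/3:

x_{n+1} * y_{n+1} = (3x_n) * (y_n/3) = x_n * y_n
The product is conserved.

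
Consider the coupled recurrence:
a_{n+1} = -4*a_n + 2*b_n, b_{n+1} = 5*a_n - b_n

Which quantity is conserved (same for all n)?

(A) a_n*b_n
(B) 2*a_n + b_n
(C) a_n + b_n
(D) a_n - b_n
C

Replace a_n by a_{n+1} = -4*a_n + 2*b_n and b_n by b_{n+1} = 5*a_n - b_n in each option and simplify:
(A) a_n*b_n  ->  (-4*a_n + 2*b_n)*(5*a_n - b_n) = -20*a_n^2 + 14*a_n*b_n - 2*b_n^2   [not conserved]
(B) 2*a_n + b_n  ->  2*(-4*a_n + 2*b_n) + (5*a_n - b_n) = -3*a_n + 3*b_n   [not conserved]
(C) a_n + b_n  ->  (-4*a_n + 2*b_n) + (5*a_n - b_n) = a_n + b_n   [conserved]
(D) a_n - b_n  ->  (-4*a_n + 2*b_n) - (5*a_n - b_n) = -9*a_n + 3*b_n   [not conserved]

Only (C) a_n + b_n returns to itself after one step, so it is the conserved quantity.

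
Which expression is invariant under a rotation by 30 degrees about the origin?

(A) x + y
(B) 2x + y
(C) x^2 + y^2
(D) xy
C

A rotation by 30 degrees sends (x, y) to (sqrt(3)x/2 - y/2, x/2 + sqrt(3)y/2).
Substitute the transformed coordinates into each option and compare with the original:
(A) x + y  ->  (sqrt(3)x/2 - y/2) + (x/2 + sqrt(3)y/2) = x/2 + sqrt(3)x/2 - y/2 + sqrt(3)y/2   [differs from x + y: not invariant]
(B) 2x + y  ->  2(sqrt(3)x/2 - y/2) + (x/2 + sqrt(3)y/2) = x/2 + sqrt(3)x - y + sqrt(3)y/2   [differs from 2x + y: not invariant]
(C) x^2 + y^2  ->  (sqrt(3)x/2 - y/2)^2 + (x/2 + sqrt(3)y/2)^2 = x^2 + y^2   [equals x^2 + y^2: invariant]
(D) xy  ->  (sqrt(3)x/2 - y/2)(x/2 + sqrt(3)y/2) = sqrt(3)x^2/4 + xy/2 - sqrt(3)y^2/4   [differs from xy: not invariant]

Only option (C), x^2 + y^2, is unchanged by the transformation.
Geometrically, x^2 + y^2 is the squared distance from the origin, which every rotation about the origin preserves.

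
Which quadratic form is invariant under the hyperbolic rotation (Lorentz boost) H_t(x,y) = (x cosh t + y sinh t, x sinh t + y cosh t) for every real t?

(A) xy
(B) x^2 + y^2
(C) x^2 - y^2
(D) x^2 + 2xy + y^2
C

Write x' = x cosh t + y sinh t, y' = x sinh t + y cosh t and substitute into each option:
(A) xy: (x cosh t + y sinh t)(x sinh t + y cosh t) = xy(cosh^2 t + sinh^2 t) + (x^2 + y^2) sinh t cosh t = xy cosh 2t + (x^2 + y^2)(sinh 2t)/2   [not invariant for t != 0]
(B) x^2 + y^2: (x cosh t + y sinh t)^2 + (x sinh t + y cosh t)^2 = (x^2 + y^2)(cosh^2 t + sinh^2 t) + 4xy sinh t cosh t = (x^2 + y^2) cosh 2t + 2xy sinh 2t   [not invariant for t != 0]
(C) x^2 - y^2: (x cosh t + y sinh t)^2 - (x sinh t + y cosh t)^2 = x^2(cosh^2 t - sinh^2 t) + 2xy(cosh t sinh t - sinh t cosh t) + y^2(sinh^2 t - cosh^2 t) = x^2 - y^2   [invariant, using cosh^2 t - sinh^2 t = 1]
(D) x^2 + 2xy + y^2: (x' + y')^2 with x' + y' = (x + y)(cosh t + sinh t) = (x + y)e^t, so it becomes (x + y)^2 e^(2t)   [not invariant for t != 0]

Only (C) x^2 - y^2 is unchanged; it is the Minkowski form preserved by Lorentz boosts, just as x^2 + y^2 is preserved by ordinary rotations.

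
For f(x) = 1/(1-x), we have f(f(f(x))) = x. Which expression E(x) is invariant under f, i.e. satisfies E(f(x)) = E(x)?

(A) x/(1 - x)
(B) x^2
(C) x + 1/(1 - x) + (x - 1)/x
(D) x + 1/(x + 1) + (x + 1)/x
C

Replace x by f(x) = 1/(1 - x) in each option and simplify. As a quick numerical cross-check, also compare E(4) with E(f(4)) = E(-1/3).

(A) x/(1 - x)  ->  (1/(1 - x))/(1 - (1/(1 - x))) = -1/x; check: E(4) = -4/3 but E(-1/3) = -1/4.   [not invariant]
(B) x^2  ->  (1/(1 - x))^2 = (x - 1)^(-2); check: E(4) = 16 but E(-1/3) = 1/9.   [not invariant]
(C) x + 1/(1 - x) + (x - 1)/x  ->  (1/(1 - x)) + 1/(1 - (1/(1 - x))) + ((1/(1 - x)) - 1)/(1/(1 - x)), which simplifies back to x + 1/(1 - x) + (x - 1)/x; check: E(4) = 53/12, E(-1/3) = 53/12.   [invariant]
(D) x + 1/(x + 1) + (x + 1)/x  ->  (1/(1 - x)) + 1/((1/(1 - x)) + 1) + ((1/(1 - x)) + 1)/(1/(1 - x)) = (-x^3 + 6x^2 - 11x + 7)/(x^2 - 3x + 2); check: E(4) = 109/20 but E(-1/3) = -5/6.   [not invariant]

Only (C) is unchanged. Indeed f(f(x)) = 1/(1 - 1/(1-x)) = (1-x)/(-x) = (x-1)/x, so E(x) = x + f(x) + f(f(x)) is the sum over the whole 3-cycle; applying f just permutes the three terms cyclically (x -> f(x) -> f(f(x)) -> x), leaving the sum unchanged.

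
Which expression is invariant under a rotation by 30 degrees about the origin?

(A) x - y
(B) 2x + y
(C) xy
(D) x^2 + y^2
D

A rotation by 30 degrees sends (x, y) to (sqrt(3)x/2 - y/2, x/2 + sqrt(3)y/2).
Substitute the transformed coordinates into each option and compare with the original:
(A) x - y  ->  (sqrt(3)x/2 - y/2) - (x/2 + sqrt(3)y/2) = -x/2 + sqrt(3)x/2 - sqrt(3)y/2 - y/2   [differs from x - y: not invariant]
(B) 2x + y  ->  2(sqrt(3)x/2 - y/2) + (x/2 + sqrt(3)y/2) = x/2 + sqrt(3)x - y + sqrt(3)y/2   [differs from 2x + y: not invariant]
(C) xy  ->  (sqrt(3)x/2 - y/2)(x/2 + sqrt(3)y/2) = sqrt(3)x^2/4 + xy/2 - sqrt(3)y^2/4   [differs from xy: not invariant]
(D) x^2 + y^2  ->  (sqrt(3)x/2 - y/2)^2 + (x/2 + sqrt(3)y/2)^2 = x^2 + y^2   [equals x^2 + y^2: invariant]

Only option (D), x^2 + y^2, is unchanged by the transformation.
Geometrically, x^2 + y^2 is the squared distance from the origin, which every rotation about the origin preserves.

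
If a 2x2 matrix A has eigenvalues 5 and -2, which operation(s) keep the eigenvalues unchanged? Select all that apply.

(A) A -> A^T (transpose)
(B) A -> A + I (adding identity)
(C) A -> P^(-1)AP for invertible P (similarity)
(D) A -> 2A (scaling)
A and C

Eigenvalues are preserved by:
1. Similarity transformations: A -> P^(-1)AP (same characteristic polynomial)
2. Transpose: A^T has the same eigenvalues as A

Eigenvalues are NOT preserved by:
- Adding identity: eigenvalues become 5+1, -2+1
- Scaling: eigenvalues become 10, -4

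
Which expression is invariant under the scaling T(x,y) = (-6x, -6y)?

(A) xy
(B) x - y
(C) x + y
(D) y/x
D

Under the uniform scaling T(x,y) = (-6x, -6y):
Substitute the transformed coordinates into each option and compare with the original:
(A) xy  ->  (-6x)(-6y) = 36xy   [differs from xy: not invariant]
(B) x - y  ->  (-6x) - (-6y) = -6x + 6y   [differs from x - y: not invariant]
(C) x + y  ->  (-6x) + (-6y) = -6x - 6y   [differs from x + y: not invariant]
(D) y/x  ->  (-6y)/(-6x) = y/x   [equals y/x: invariant]

Only option (D), y/x, is unchanged by the transformation.
The common factor -6 cancels in a ratio of coordinates, while sums, products and sums of squares pick up factors of -6 or 36.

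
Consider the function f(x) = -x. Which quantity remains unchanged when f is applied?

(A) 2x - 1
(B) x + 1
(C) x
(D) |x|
D

For f(x) = -x:
Applying f replaces x by -x. Since |-x| = |x|, the absolute value is unchanged by f, whereas x -> -x, 2x - 1 -> -2x - 1 and x + 1 -> -x + 1 all change.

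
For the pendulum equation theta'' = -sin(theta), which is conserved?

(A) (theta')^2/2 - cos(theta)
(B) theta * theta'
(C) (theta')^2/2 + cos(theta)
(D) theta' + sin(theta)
A

A first integral I satisfies dI/dt = 0 along every solution. Differentiate each option and use the equation of motion:
(A) d/dt[(theta')^2/2 - cos(theta)] = theta' theta'' + sin(theta) theta' = theta'(-sin(theta)) + theta' sin(theta) = 0
(B) d/dt[theta * theta'] = (theta')^2 + theta theta'' = (theta')^2 - theta sin(theta), not identically 0
(C) d/dt[(theta')^2/2 + cos(theta)] = theta' theta'' - sin(theta) theta' = -2 theta' sin(theta), not identically 0
(D) d/dt[theta' + sin(theta)] = theta'' + cos(theta) theta' = -sin(theta) + theta' cos(theta), not identically 0

Only (A) has zero time-derivative. This is the total energy: kinetic (theta')^2/2 plus potential -cos(theta).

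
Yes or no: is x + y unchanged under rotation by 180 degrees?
No

Applying rotation by 180 degrees: x' = x*cos(180 degrees) - y*sin(180 degrees) = -x, y' = x*sin(180 degrees) + y*cos(180 degrees) = -y

Substituting into x + y:
(-x) + (-y)
= -x - y

This differs from the original expression x + y, so it is NOT invariant.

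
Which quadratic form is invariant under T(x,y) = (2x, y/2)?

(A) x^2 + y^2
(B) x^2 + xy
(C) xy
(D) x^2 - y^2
C

T multiplies x by 2 and divides y by 2.
Substitute the transformed coordinates into each option and compare with the original:
(A) x^2 + y^2  ->  (2x)^2 + (y/2)^2 = 4x^2 + y^2/4   [differs from x^2 + y^2: not invariant]
(B) x^2 + xy  ->  (2x)^2 + (2x)(y/2) = 4x^2 + xy   [differs from x^2 + xy: not invariant]
(C) xy  ->  (2x)(y/2) = xy   [equals xy: invariant]
(D) x^2 - y^2  ->  (2x)^2 - (y/2)^2 = 4x^2 - y^2/4   [differs from x^2 - y^2: not invariant]

Only option (C), xy, is unchanged by the transformation.
The factors 2 and 1/2 cancel only in the pure product xy.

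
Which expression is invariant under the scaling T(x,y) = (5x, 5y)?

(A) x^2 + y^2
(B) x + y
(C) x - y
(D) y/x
D

Under the uniform scaling T(x,y) = (5x, 5y):
Substitute the transformed coordinates into each option and compare with the original:
(A) x^2 + y^2  ->  (5x)^2 + (5y)^2 = 25x^2 + 25y^2   [differs from x^2 + y^2: not invariant]
(B) x + y  ->  (5x) + (5y) = 5x + 5y   [differs from x + y: not invariant]
(C) x - y  ->  (5x) - (5y) = 5x - 5y   [differs from x - y: not invariant]
(D) y/x  ->  (5y)/(5x) = y/x   [equals y/x: invariant]

Only option (D), y/x, is unchanged by the transformation.
The common factor 5 cancels in a ratio of coordinates, while sums, products and sums of squares pick up factors of 5 or 25.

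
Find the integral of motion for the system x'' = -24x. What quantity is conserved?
E = (x')^2 + 24x^2

Multiply the equation by x':
x' * x'' = -24x * x'
The left side is d/dt[(x')^2/2] and the right side is d/dt[-24x^2/2], so
d/dt[(x')^2/2 + 24x^2/2] = 0, i.e. (x')^2/2 + 24x^2/2 = constant.
Multiplying by 2, the integral of motion is E = (x')^2 + 24x^2.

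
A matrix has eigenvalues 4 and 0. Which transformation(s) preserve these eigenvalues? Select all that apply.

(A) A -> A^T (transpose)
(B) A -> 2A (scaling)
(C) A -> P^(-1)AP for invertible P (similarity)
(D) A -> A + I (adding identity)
A and C

Eigenvalues are preserved by:
1. Similarity transformations: A -> P^(-1)AP (same characteristic polynomial)
2. Transpose: A^T has the same eigenvalues as A

Eigenvalues are NOT preserved by:
- Adding identity: eigenvalues become 4+1, 0+1
- Scaling: eigenvalues become 8, 0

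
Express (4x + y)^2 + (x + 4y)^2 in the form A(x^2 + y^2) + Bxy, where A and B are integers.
17(x^2 + y^2) + 16xy

Expanding: (4x + y)^2 = 16x^2 + 8xy + y^2
(x + 4y)^2 = x^2 + 8xy + 16y^2
Sum = (16+1)(x^2+y^2) + 16xy = 17(x^2 + y^2) + 16xy
This is symmetric in x and y.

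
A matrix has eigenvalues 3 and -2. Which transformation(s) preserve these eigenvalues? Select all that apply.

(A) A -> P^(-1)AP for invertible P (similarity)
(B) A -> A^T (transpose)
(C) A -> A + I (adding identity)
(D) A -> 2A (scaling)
A and B

Eigenvalues are preserved by:
1. Similarity transformations: A -> P^(-1)AP (same characteristic polynomial)
2. Transpose: A^T has the same eigenvalues as A

Eigenvalues are NOT preserved by:
- Adding identity: eigenvalues become 3+1, -2+1
- Scaling: eigenvalues become 6, -4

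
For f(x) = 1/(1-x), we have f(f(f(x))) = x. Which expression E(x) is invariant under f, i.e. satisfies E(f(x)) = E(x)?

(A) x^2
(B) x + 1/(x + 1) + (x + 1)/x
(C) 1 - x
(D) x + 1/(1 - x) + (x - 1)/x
D

Replace x by f(x) = 1/(1 - x) in each option and simplify. As a quick numerical cross-check, also compare E(3) with E(f(3)) = E(-1/2).

(A) x^2  ->  (1/(1 - x))^2 = (x - 1)^(-2); check: E(3) = 9 but E(-1/2) = 1/4.   [not invariant]
(B) x + 1/(x + 1) + (x + 1)/x  ->  (1/(1 - x)) + 1/((1/(1 - x)) + 1) + ((1/(1 - x)) + 1)/(1/(1 - x)) = (-x^3 + 6x^2 - 11x + 7)/(x^2 - 3x + 2); check: E(3) = 55/12 but E(-1/2) = 1/2.   [not invariant]
(C) 1 - x  ->  1 - (1/(1 - x)) = x/(x - 1); check: E(3) = -2 but E(-1/2) = 3/2.   [not invariant]
(D) x + 1/(1 - x) + (x - 1)/x  ->  (1/(1 - x)) + 1/(1 - (1/(1 - x))) + ((1/(1 - x)) - 1)/(1/(1 - x)), which simplifies back to x + 1/(1 - x) + (x - 1)/x; check: E(3) = 19/6, E(-1/2) = 19/6.   [invariant]

Only (D) is unchanged. Indeed f(f(x)) = 1/(1 - 1/(1-x)) = (1-x)/(-x) = (x-1)/x, so E(x) = x + f(x) + f(f(x)) is the sum over the whole 3-cycle; applying f just permutes the three terms cyclically (x -> f(x) -> f(f(x)) -> x), leaving the sum unchanged.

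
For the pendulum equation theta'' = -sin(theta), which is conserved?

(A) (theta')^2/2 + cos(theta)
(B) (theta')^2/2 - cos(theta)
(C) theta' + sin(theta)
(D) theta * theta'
B

A first integral I satisfies dI/dt = 0 along every solution. Differentiate each option and use the equation of motion:
(A) d/dt[(theta')^2/2 + cos(theta)] = theta' theta'' - sin(theta) theta' = -2 theta' sin(theta), not identically 0
(B) d/dt[(theta')^2/2 - cos(theta)] = theta' theta'' + sin(theta) theta' = theta'(-sin(theta)) + theta' sin(theta) = 0
(C) d/dt[theta' + sin(theta)] = theta'' + cos(theta) theta' = -sin(theta) + theta' cos(theta), not identically 0
(D) d/dt[theta * theta'] = (theta')^2 + theta theta'' = (theta')^2 - theta sin(theta), not identically 0

Only (B) has zero time-derivative. This is the total energy: kinetic (theta')^2/2 plus potential -cos(theta).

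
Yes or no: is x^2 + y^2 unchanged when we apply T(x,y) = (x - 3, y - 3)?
No

Substitute T(x,y) = (x - 3, y - 3) into the expression and compare with the original.

Original: x^2 + y^2
After applying T: (x - 3)^2 + (y - 3)^2 = x^2 - 6x + y^2 - 6y + 18

This differs from the original x^2 + y^2 (difference: -6x - 6y + 18), so the expression is NOT invariant.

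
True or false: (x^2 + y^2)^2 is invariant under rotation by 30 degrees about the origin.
True

Applying rotation by 30 degrees: x' = x*cos(30 degrees) - y*sin(30 degrees) = sqrt(3)x/2 - y/2, y' = x*sin(30 degrees) + y*cos(30 degrees) = x/2 + sqrt(3)y/2

Substituting into (x^2 + y^2)^2:
((sqrt(3)x/2 - y/2)^2 + (x/2 + sqrt(3)y/2)^2)^2
= x^4 + 2x^2y^2 + y^4 = (x^2 + y^2)^2

This equals the original expression (x^2 + y^2)^2, so it IS invariant.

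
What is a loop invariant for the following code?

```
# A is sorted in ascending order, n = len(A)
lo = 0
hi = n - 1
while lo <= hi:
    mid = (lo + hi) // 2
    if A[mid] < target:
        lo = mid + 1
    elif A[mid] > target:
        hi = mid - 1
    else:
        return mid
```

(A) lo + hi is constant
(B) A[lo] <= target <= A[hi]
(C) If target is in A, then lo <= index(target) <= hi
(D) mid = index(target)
C

A loop invariant must hold before the first iteration and be re-established by every execution of the body.

(C) If target is in A, then lo <= index(target) <= hi: Before the loop [lo, hi] = [0, n-1] covers every index. When A[mid] < target, sortedness puts target strictly to the right of mid, so setting lo = mid + 1 keeps index(target) in [lo, hi]; symmetrically for hi = mid - 1. Hence 'if target is in A then lo <= index(target) <= hi' holds after every iteration, and when lo > hi it proves target is absent.

The other options fail:
(A) lo + hi is constant: each iteration moves exactly one of lo, hi, so lo + hi changes (e.g. 0 + (n-1) becomes (mid+1) + (n-1)).
(B) A[lo] <= target <= A[hi]: fails when target is not in A (e.g. target < A[0] already violates it before the loop), so it is not maintained in general.
(D) mid = index(target): mid is just the current probe; it equals index(target) only on the iteration that returns.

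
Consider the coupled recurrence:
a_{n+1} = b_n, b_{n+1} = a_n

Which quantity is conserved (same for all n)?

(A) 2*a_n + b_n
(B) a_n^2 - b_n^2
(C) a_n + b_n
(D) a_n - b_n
C

Replace a_n by a_{n+1} = b_n and b_n by b_{n+1} = a_n in each option and simplify:
(A) 2*a_n + b_n  ->  2*(b_n) + (a_n) = a_n + 2*b_n   [not conserved]
(B) a_n^2 - b_n^2  ->  (b_n)^2 - (a_n)^2 = -a_n^2 + b_n^2   [not conserved]
(C) a_n + b_n  ->  (b_n) + (a_n) = a_n + b_n   [conserved]
(D) a_n - b_n  ->  (b_n) - (a_n) = -a_n + b_n   [not conserved]

Only (C) a_n + b_n returns to itself after one step, so it is the conserved quantity.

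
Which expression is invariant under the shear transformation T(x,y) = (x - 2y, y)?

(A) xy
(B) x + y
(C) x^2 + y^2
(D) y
D

Under the shear T(x,y) = (x - 2y, y):
Substitute the transformed coordinates into each option and compare with the original:
(A) xy  ->  (x - 2y)(y) = xy - 2y^2   [differs from xy: not invariant]
(B) x + y  ->  (x - 2y) + (y) = x - y   [differs from x + y: not invariant]
(C) x^2 + y^2  ->  (x - 2y)^2 + (y)^2 = x^2 - 4xy + 5y^2   [differs from x^2 + y^2: not invariant]
(D) y  ->  (y) = y   [equals y: invariant]

Only option (D), y, is unchanged by the transformation.
A horizontal shear moves points parallel to the x-axis, so the y-coordinate (and any function of y alone) is unchanged.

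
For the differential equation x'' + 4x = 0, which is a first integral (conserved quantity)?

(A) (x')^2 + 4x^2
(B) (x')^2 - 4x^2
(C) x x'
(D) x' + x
A

A first integral I satisfies dI/dt = 0 along every solution. Differentiate each option and use the equation of motion:
(A) d/dt[(x')^2 + 4x^2] = 2x'x'' + 8x x' = 2x'(-4x) + 8x x' = 0
(B) d/dt[(x')^2 - 4x^2] = 2x'x'' - 8x x' = -16x x', not identically 0
(C) d/dt[x x'] = (x')^2 + x x'' = (x')^2 - 4x^2, not identically 0
(D) d/dt[x' + x] = x'' + x' = -4x + x', not identically 0

Only (A) has zero time-derivative. So the energy-like quantity (x')^2 + 4x^2 is the first integral.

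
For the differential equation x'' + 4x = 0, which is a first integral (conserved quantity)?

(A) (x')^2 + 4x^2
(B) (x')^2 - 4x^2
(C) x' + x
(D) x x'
A

A first integral I satisfies dI/dt = 0 along every solution. Differentiate each option and use the equation of motion:
(A) d/dt[(x')^2 + 4x^2] = 2x'x'' + 8x x' = 2x'(-4x) + 8x x' = 0
(B) d/dt[(x')^2 - 4x^2] = 2x'x'' - 8x x' = -16x x', not identically 0
(C) d/dt[x' + x] = x'' + x' = -4x + x', not identically 0
(D) d/dt[x x'] = (x')^2 + x x'' = (x')^2 - 4x^2, not identically 0

Only (A) has zero time-derivative. So the energy-like quantity (x')^2 + 4x^2 is the first integral.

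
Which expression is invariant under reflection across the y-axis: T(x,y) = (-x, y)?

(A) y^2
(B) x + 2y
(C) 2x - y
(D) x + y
A

The map is reflection across the y-axis: T(x,y) = (-x, y).
Substitute the transformed coordinates into each option and compare with the original:
(A) y^2  ->  (y)^2 = y^2   [equals y^2: invariant]
(B) x + 2y  ->  (-x) + 2(y) = -x + 2y   [differs from x + 2y: not invariant]
(C) 2x - y  ->  2(-x) - (y) = -2x - y   [differs from 2x - y: not invariant]
(D) x + y  ->  (-x) + (y) = -x + y   [differs from x + y: not invariant]

Only option (A), y^2, is unchanged by the transformation.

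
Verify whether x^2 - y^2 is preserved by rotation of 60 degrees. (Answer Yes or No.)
No

Applying rotation by 60 degrees: x' = x*cos(60 degrees) - y*sin(60 degrees) = x/2 - sqrt(3)y/2, y' = x*sin(60 degrees) + y*cos(60 degrees) = sqrt(3)x/2 + y/2

Substituting into x^2 - y^2:
(x/2 - sqrt(3)y/2)^2 - (sqrt(3)x/2 + y/2)^2
= -x^2/2 - sqrt(3)xy + y^2/2

This differs from the original expression x^2 - y^2, so it is NOT invariant.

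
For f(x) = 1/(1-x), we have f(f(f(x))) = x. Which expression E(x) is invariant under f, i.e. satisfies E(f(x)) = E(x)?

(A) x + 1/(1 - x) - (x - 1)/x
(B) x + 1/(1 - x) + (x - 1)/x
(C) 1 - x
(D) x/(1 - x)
B

Replace x by f(x) = 1/(1 - x) in each option and simplify. As a quick numerical cross-check, also compare E(3) with E(f(3)) = E(-1/2).

(A) x + 1/(1 - x) - (x - 1)/x  ->  (1/(1 - x)) + 1/(1 - (1/(1 - x))) - ((1/(1 - x)) - 1)/(1/(1 - x)) = (x^2(1 - x) - x + (x - 1)^2)/(x(x - 1)); check: E(3) = 11/6 but E(-1/2) = -17/6.   [not invariant]
(B) x + 1/(1 - x) + (x - 1)/x  ->  (1/(1 - x)) + 1/(1 - (1/(1 - x))) + ((1/(1 - x)) - 1)/(1/(1 - x)), which simplifies back to x + 1/(1 - x) + (x - 1)/x; check: E(3) = 19/6, E(-1/2) = 19/6.   [invariant]
(C) 1 - x  ->  1 - (1/(1 - x)) = x/(x - 1); check: E(3) = -2 but E(-1/2) = 3/2.   [not invariant]
(D) x/(1 - x)  ->  (1/(1 - x))/(1 - (1/(1 - x))) = -1/x; check: E(3) = -3/2 but E(-1/2) = -1/3.   [not invariant]

Only (B) is unchanged. Indeed f(f(x)) = 1/(1 - 1/(1-x)) = (1-x)/(-x) = (x-1)/x, so E(x) = x + f(x) + f(f(x)) is the sum over the whole 3-cycle; applying f just permutes the three terms cyclically (x -> f(x) -> f(f(x)) -> x), leaving the sum unchanged.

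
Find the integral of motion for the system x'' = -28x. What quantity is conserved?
E = (x')^2 + 28x^2

Multiply the equation by x':
x' * x'' = -28x * x'
The left side is d/dt[(x')^2/2] and the right side is d/dt[-28x^2/2], so
d/dt[(x')^2/2 + 28x^2/2] = 0, i.e. (x')^2/2 + 28x^2/2 = constant.
Multiplying by 2, the integral of motion is E = (x')^2 + 28x^2.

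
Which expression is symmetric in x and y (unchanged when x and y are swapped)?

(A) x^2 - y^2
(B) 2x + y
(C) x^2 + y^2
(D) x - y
C

A symmetric expression is unchanged when the variables are permuted; here the transformation to test is the swap (x, y) -> (y, x).
Substitute the transformed coordinates into each option and compare with the original:
(A) x^2 - y^2  ->  (y)^2 - (x)^2 = -x^2 + y^2   [differs from x^2 - y^2: not invariant]
(B) 2x + y  ->  2(y) + (x) = x + 2y   [differs from 2x + y: not invariant]
(C) x^2 + y^2  ->  (y)^2 + (x)^2 = x^2 + y^2   [equals x^2 + y^2: invariant]
(D) x - y  ->  (y) - (x) = -x + y   [differs from x - y: not invariant]

Only option (C), x^2 + y^2, is unchanged by the transformation.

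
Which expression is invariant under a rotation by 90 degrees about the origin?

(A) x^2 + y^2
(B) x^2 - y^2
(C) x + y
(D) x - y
A

A rotation by 90 degrees sends (x, y) to (-y, x).
Substitute the transformed coordinates into each option and compare with the original:
(A) x^2 + y^2  ->  (-y)^2 + (x)^2 = x^2 + y^2   [equals x^2 + y^2: invariant]
(B) x^2 - y^2  ->  (-y)^2 - (x)^2 = -x^2 + y^2   [differs from x^2 - y^2: not invariant]
(C) x + y  ->  (-y) + (x) = x - y   [differs from x + y: not invariant]
(D) x - y  ->  (-y) - (x) = -x - y   [differs from x - y: not invariant]

Only option (A), x^2 + y^2, is unchanged by the transformation.
Geometrically, x^2 + y^2 is the squared distance from the origin, which every rotation about the origin preserves.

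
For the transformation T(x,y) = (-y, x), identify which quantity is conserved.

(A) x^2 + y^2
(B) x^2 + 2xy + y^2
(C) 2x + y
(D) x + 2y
A

An expression E(x,y) is invariant under T if E(T(x,y)) = E(x,y). Here T(x,y) = (-y, x).
Substitute the transformed coordinates into each option and compare with the original:
(A) x^2 + y^2  ->  (-y)^2 + (x)^2 = x^2 + y^2   [equals x^2 + y^2: invariant]
(B) x^2 + 2xy + y^2  ->  (-y)^2 + 2(-y)(x) + (x)^2 = x^2 - 2xy + y^2   [differs from x^2 + 2xy + y^2: not invariant]
(C) 2x + y  ->  2(-y) + (x) = x - 2y   [differs from 2x + y: not invariant]
(D) x + 2y  ->  (-y) + 2(x) = 2x - y   [differs from x + 2y: not invariant]

Only option (A), x^2 + y^2, is unchanged by the transformation.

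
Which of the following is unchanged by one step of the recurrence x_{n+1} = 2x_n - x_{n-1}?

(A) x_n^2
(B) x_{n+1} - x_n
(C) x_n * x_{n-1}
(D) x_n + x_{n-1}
B

For the recurrence x_{n+1} = 2x_n - x_{n-1}:

If x_{n+1} = 2x_n - x_{n-1}, then:
x_{n+1} - x_n = x_n - x_{n-1}
The first difference is constant throughout the sequence.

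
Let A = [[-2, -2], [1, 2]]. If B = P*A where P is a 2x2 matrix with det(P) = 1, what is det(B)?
-2

By the multiplicative property of determinants, det(B) = det(P*A) = det(P) * det(A) = det(A),
so the determinant is invariant under multiplication by any determinant-1 matrix; we just need det(A).

det(A) = (-2)(2) - (-2)(1) = -4 - (-2) = -2

Therefore det(B) = 1 * (-2) = -2.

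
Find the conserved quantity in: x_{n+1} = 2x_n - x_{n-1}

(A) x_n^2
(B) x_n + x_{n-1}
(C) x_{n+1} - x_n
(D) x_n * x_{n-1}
C

For the recurrence x_{n+1} = 2x_n - x_{n-1}:

If x_{n+1} = 2x_n - x_{n-1}, then:
x_{n+1} - x_n = x_n - x_{n-1}
The first difference is constant throughout the sequence.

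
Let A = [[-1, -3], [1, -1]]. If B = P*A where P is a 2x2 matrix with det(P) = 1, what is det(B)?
4

By the multiplicative property of determinants, det(B) = det(P*A) = det(P) * det(A) = det(A),
so the determinant is invariant under multiplication by any determinant-1 matrix; we just need det(A).

det(A) = (-1)(-1) - (-3)(1) = 1 - (-3) = 4

Therefore det(B) = 1 * 4 = 4.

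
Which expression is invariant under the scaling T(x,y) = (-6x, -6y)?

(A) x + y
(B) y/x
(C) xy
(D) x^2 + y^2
B

Under the uniform scaling T(x,y) = (-6x, -6y):
Substitute the transformed coordinates into each option and compare with the original:
(A) x + y  ->  (-6x) + (-6y) = -6x - 6y   [differs from x + y: not invariant]
(B) y/x  ->  (-6y)/(-6x) = y/x   [equals y/x: invariant]
(C) xy  ->  (-6x)(-6y) = 36xy   [differs from xy: not invariant]
(D) x^2 + y^2  ->  (-6x)^2 + (-6y)^2 = 36x^2 + 36y^2   [differs from x^2 + y^2: not invariant]

Only option (B), y/x, is unchanged by the transformation.
The common factor -6 cancels in a ratio of coordinates, while sums, products and sums of squares pick up factors of -6 or 36.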